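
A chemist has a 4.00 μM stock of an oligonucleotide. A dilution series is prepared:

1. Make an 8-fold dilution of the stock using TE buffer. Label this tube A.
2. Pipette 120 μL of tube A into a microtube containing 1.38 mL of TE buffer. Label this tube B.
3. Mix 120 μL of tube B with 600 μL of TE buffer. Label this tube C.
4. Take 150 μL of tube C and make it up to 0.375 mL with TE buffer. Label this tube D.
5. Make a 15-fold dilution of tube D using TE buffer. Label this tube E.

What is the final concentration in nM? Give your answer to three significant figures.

0.178 nM

Step 1: 8-fold → factor 8
Step 2: 120 μL + 1.38 mL = 1500 μL total → factor 1500/120 = 12.5
Step 3: 120 μL + 600 μL = 720 μL total → factor 720/120 = 6
Step 4: 150 μL brought to 0.375 mL → factor 375/150 = 2.5
Step 5: 15-fold → factor 15
Overall dilution factor = 8 × 12.5 × 6 × 2.5 × 15 = 22500
Final = 4.00 μM / 22500 = 0.0001778 μM = 0.178 nM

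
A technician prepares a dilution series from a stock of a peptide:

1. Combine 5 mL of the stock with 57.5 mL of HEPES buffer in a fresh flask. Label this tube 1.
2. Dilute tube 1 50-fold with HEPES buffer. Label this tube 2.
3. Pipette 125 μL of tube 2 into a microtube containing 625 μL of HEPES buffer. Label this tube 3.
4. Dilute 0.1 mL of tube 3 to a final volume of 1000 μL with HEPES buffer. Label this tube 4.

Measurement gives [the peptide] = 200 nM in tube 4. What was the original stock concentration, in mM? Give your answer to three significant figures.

Step 1: 5 mL + 57.5 mL = 62.5 mL total → factor 62.5/5 = 12.5
Step 2: 50-fold → factor 50
Step 3: 125 μL + 625 μL = 750 μL total → factor 750/125 = 6
Step 4: 0.1 mL brought to 1000 μL → factor 1/0.1 = 10
Overall dilution factor = 12.5 × 50 × 6 × 10 = 37500
Stock = 200 nM × 37500 = 7.500 × 10^6 nM = 7.50 mM

7.50 mM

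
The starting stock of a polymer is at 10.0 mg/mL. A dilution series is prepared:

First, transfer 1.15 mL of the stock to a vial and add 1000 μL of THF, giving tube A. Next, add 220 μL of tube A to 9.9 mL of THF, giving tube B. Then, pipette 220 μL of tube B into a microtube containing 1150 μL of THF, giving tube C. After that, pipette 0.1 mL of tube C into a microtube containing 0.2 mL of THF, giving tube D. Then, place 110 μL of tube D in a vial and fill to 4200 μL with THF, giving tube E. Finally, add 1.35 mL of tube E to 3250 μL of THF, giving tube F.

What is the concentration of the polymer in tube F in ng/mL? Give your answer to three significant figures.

Step 1: 1.15 mL + 1000 μL = 2.15 mL total → factor 2.15/1.15 = 1.8696
Step 2: 220 μL + 9.9 mL = 10120 μL total → factor 10120/220 = 46
Step 3: 220 μL + 1150 μL = 1370 μL total → factor 1370/220 = 6.2273
Step 4: 0.1 mL + 0.2 mL = 0.3 mL total → factor 0.3/0.1 = 3
Step 5: 110 μL brought to 4200 μL → factor 4200/110 = 38.182
Step 6: 1.35 mL + 3250 μL = 4.6 mL total → factor 4.6/1.35 = 3.4074
Overall dilution factor = 1.8696 × 46 × 6.2273 × 3 × 38.182 × 3.4074 = 2.0903 × 10^5
Final = 10.0 mg/mL / 2.0903 × 10^5 = 4.784 × 10^-5 mg/mL = 47.8 ng/mL

47.8 ng/mL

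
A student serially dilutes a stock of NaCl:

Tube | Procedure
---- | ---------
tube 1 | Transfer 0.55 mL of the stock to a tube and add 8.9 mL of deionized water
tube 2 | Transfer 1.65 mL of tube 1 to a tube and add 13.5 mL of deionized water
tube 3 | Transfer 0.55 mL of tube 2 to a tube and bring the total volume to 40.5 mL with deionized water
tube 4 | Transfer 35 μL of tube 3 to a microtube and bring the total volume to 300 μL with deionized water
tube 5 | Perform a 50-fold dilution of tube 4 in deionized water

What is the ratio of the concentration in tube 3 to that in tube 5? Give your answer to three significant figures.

Step 1: 0.55 mL + 8.9 mL = 9.45 mL total → factor 9.45/0.55 = 17.182
Step 2: 1.65 mL + 13.5 mL = 15.15 mL total → factor 15.15/1.65 = 9.1818
Step 3: 0.55 mL brought to 40.5 mL → factor 40.5/0.55 = 73.636
Step 4: 35 μL brought to 300 μL → factor 300/35 = 8.5714
Step 5: 50-fold → factor 50
Dilution factor to tube 3 = 11617; to tube 5 = 4.9787 × 10^6
[tube 3]/[tube 5] = (factor to tube 5)/(factor to tube 3) = 4.9787 × 10^6/11617 = 429

429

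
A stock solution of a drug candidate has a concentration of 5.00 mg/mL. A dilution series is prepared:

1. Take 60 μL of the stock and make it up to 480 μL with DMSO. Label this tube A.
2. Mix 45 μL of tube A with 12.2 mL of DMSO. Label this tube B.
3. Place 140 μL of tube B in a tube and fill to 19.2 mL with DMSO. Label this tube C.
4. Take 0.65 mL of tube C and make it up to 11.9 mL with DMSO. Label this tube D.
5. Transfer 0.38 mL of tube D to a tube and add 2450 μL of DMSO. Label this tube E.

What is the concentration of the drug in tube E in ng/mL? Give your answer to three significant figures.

0.123 ng/mL

Step 1: 60 μL brought to 480 μL → factor 480/60 = 8
Step 2: 45 μL + 12.2 mL = 12245 μL total → factor 12245/45 = 272.11
Step 3: 140 μL brought to 19.2 mL → factor 19200/140 = 137.14
Step 4: 0.65 mL brought to 11.9 mL → factor 11.9/0.65 = 18.308
Step 5: 0.38 mL + 2450 μL = 2.83 mL total → factor 2.83/0.38 = 7.4474
Overall dilution factor = 8 × 272.11 × 137.14 × 18.308 × 7.4474 = 4.0705 × 10^7
Final = 5.00 mg/mL / 4.0705 × 10^7 = 1.228 × 10^-7 mg/mL = 0.123 ng/mL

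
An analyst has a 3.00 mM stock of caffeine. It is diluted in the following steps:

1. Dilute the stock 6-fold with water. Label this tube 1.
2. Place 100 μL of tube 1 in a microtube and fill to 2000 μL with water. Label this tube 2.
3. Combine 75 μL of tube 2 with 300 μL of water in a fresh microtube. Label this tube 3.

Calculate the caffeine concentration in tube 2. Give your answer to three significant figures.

Step 1: 6-fold → factor 6
Step 2: 100 μL brought to 2000 μL → factor 2000/100 = 20
Dilution factor through tube 2 = 6 × 20 = 120
[tube 2] = 3.00 mM / 120 = 0.0250 mM

0.0250 mM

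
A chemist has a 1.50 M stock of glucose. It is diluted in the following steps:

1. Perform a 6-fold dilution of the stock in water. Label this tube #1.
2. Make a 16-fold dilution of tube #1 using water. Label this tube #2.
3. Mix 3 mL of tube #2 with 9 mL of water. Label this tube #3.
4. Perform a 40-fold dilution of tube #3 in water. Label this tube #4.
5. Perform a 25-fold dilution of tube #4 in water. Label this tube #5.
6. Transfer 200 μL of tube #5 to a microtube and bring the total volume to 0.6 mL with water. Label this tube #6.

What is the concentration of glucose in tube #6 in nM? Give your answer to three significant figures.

Step 1: 6-fold → factor 6
Step 2: 16-fold → factor 16
Step 3: 3 mL + 9 mL = 12 mL total → factor 12/3 = 4
Step 4: 40-fold → factor 40
Step 5: 25-fold → factor 25
Step 6: 200 μL brought to 0.6 mL → factor 600/200 = 3
Dilution factor through tube #6 = 6 × 16 × 4 × 40 × 25 × 3 = 1.152 × 10^6
[tube #6] = 1.50 M / 1.152 × 10^6 = 1.302 × 10^-6 M = 1.30 × 10^3 nM

1.30 × 10^3 nM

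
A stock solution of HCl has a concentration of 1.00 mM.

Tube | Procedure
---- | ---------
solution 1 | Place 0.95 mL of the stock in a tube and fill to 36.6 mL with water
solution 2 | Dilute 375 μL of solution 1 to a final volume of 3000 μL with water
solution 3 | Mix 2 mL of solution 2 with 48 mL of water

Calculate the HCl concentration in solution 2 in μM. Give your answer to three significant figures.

Step 1: 0.95 mL brought to 36.6 mL → factor 36.6/0.95 = 38.526
Step 2: 375 μL brought to 3000 μL → factor 3000/375 = 8
Dilution factor through solution 2 = 38.526 × 8 = 308.21
[solution 2] = 1.00 mM / 308.21 = 0.003245 mM = 3.24 μM

3.24 μM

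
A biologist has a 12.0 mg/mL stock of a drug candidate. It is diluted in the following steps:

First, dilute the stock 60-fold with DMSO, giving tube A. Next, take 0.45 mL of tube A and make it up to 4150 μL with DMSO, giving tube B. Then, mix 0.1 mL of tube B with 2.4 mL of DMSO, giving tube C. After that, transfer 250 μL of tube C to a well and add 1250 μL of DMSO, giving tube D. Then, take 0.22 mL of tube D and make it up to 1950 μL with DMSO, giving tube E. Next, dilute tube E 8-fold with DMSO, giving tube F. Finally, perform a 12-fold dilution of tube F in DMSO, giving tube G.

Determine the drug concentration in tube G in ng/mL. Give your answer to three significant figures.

Step 1: 60-fold → factor 60
Step 2: 0.45 mL brought to 4150 μL → factor 4.15/0.45 = 9.2222
Step 3: 0.1 mL + 2.4 mL = 2.5 mL total → factor 2.5/0.1 = 25
Step 4: 250 μL + 1250 μL = 1500 μL total → factor 1500/250 = 6
Step 5: 0.22 mL brought to 1950 μL → factor 1.95/0.22 = 8.8636
Step 6: 8-fold → factor 8
Step 7: 12-fold → factor 12
Overall dilution factor = 60 × 9.2222 × 25 × 6 × 8.8636 × 8 × 12 = 7.0625 × 10^7
Final = 12.0 mg/mL / 7.0625 × 10^7 = 1.699 × 10^-7 mg/mL = 0.170 ng/mL

0.170 ng/mL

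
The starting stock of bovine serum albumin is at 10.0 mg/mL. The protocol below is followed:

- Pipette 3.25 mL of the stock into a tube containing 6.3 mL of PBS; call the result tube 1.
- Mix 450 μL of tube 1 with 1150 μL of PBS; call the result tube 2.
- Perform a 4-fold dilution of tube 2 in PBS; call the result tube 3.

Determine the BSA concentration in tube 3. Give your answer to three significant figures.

0.239 mg/mL

Step 1: 3.25 mL + 6.3 mL = 9.55 mL total → factor 9.55/3.25 = 2.9385
Step 2: 450 μL + 1150 μL = 1600 μL total → factor 1600/450 = 3.5556
Step 3: 4-fold → factor 4
Overall dilution factor = 2.9385 × 3.5556 × 4 = 41.791
Final = 10.0 mg/mL / 41.791 = 0.239 mg/mL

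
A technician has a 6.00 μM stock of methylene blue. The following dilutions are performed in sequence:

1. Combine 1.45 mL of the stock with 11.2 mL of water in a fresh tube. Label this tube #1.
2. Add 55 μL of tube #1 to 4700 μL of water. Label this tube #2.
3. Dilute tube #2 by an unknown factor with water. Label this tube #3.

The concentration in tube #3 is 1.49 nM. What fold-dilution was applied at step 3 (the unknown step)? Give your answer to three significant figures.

5.34-fold

Step 1: 1.45 mL + 11.2 mL = 12.65 mL total → factor 12.65/1.45 = 8.7241
Step 2: 55 μL + 4700 μL = 4755 μL total → factor 4755/55 = 86.455
Step 3: unknown factor x
Product of known-step factors = 754.24
Overall factor = 6.00 μM / (1.49 nM) = 4026.8
x = 4026.8 / 754.24 = 5.34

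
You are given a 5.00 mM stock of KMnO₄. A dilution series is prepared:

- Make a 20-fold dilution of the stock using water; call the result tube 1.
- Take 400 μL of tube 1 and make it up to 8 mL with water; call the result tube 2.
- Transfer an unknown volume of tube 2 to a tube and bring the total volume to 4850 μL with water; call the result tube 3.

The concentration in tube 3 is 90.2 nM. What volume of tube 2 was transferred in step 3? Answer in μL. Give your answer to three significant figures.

Step 1: 20-fold → factor 20
Step 2: 400 μL brought to 8 mL → factor 8000/400 = 20
Step 3: v brought to 4850 μL → factor = 4850 μL/v
Product of known-step factors = 400
Overall factor = 5.00 mM / (90.2 nM) = 55432
Step-3 factor = 55432 / 400 = 138.58
v = 4850 μL / 138.58 = 35.0 μL

35.0 μL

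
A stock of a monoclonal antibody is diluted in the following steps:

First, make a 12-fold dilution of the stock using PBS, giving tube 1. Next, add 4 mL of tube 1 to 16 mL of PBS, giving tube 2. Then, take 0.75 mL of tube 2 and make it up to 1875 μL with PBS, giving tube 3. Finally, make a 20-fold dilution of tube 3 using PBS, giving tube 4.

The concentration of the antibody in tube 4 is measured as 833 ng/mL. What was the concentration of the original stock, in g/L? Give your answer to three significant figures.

2.50 g/L

Step 1: 12-fold → factor 12
Step 2: 4 mL + 16 mL = 20 mL total → factor 20/4 = 5
Step 3: 0.75 mL brought to 1875 μL → factor 1.875/0.75 = 2.5
Step 4: 20-fold → factor 20
Overall dilution factor = 12 × 5 × 2.5 × 20 = 3000
Stock = 833 ng/mL × 3000 = 2.499 × 10^6 ng/mL = 2.50 g/L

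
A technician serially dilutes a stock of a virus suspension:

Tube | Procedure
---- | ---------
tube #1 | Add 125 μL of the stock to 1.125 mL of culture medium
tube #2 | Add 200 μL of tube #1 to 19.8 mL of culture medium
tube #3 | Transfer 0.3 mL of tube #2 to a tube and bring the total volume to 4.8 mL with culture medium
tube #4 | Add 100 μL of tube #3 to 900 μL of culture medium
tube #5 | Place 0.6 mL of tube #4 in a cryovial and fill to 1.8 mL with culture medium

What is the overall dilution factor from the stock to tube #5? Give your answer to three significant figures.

4.80 × 10^5

Step 1: 125 μL + 1.125 mL = 1250 μL total → factor 1250/125 = 10
Step 2: 200 μL + 19.8 mL = 20000 μL total → factor 20000/200 = 100
Step 3: 0.3 mL brought to 4.8 mL → factor 4.8/0.3 = 16
Step 4: 100 μL + 900 μL = 1000 μL total → factor 1000/100 = 10
Step 5: 0.6 mL brought to 1.8 mL → factor 1.8/0.6 = 3
Overall dilution factor = 10 × 100 × 16 × 10 × 3 = 4.8 × 10^5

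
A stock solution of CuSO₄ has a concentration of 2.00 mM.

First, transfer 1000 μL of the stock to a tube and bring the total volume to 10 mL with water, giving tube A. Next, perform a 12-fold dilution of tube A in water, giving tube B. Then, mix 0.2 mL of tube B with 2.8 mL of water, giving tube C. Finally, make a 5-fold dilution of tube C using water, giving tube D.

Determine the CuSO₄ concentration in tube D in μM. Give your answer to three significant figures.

Step 1: 1000 μL brought to 10 mL → factor 10000/1000 = 10
Step 2: 12-fold → factor 12
Step 3: 0.2 mL + 2.8 mL = 3 mL total → factor 3/0.2 = 15
Step 4: 5-fold → factor 5
Overall dilution factor = 10 × 12 × 15 × 5 = 9000
Final = 2.00 mM / 9000 = 0.0002222 mM = 0.222 μM

0.222 μM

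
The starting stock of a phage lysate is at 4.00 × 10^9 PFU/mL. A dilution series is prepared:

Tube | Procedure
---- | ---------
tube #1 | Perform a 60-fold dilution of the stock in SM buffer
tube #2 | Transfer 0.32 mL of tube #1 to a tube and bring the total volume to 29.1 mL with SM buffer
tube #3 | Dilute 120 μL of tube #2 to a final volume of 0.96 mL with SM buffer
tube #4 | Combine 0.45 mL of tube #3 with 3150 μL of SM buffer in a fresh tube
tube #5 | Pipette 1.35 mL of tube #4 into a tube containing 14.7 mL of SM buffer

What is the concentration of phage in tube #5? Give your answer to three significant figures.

Step 1: 60-fold → factor 60
Step 2: 0.32 mL brought to 29.1 mL → factor 29.1/0.32 = 90.938
Step 3: 120 μL brought to 0.96 mL → factor 960/120 = 8
Step 4: 0.45 mL + 3150 μL = 3.6 mL total → factor 3.6/0.45 = 8
Step 5: 1.35 mL + 14.7 mL = 16.05 mL total → factor 16.05/1.35 = 11.889
Overall dilution factor = 60 × 90.938 × 8 × 8 × 11.889 = 4.1516 × 10^6
Final = 4.00 × 10^9 PFU/mL / 4.1516 × 10^6 = 963 PFU/mL

963 PFU/mL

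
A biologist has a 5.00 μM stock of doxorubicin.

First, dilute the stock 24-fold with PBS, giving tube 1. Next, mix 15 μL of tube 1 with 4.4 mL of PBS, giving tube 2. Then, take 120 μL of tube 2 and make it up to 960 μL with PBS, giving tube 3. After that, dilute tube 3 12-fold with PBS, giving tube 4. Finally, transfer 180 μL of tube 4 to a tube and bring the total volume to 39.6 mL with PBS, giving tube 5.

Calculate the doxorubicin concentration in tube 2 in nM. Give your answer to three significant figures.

Step 1: 24-fold → factor 24
Step 2: 15 μL + 4.4 mL = 4415 μL total → factor 4415/15 = 294.33
Dilution factor through tube 2 = 24 × 294.33 = 7064
[tube 2] = 5.00 μM / 7064 = 0.0007078 μM = 0.708 nM

0.708 nM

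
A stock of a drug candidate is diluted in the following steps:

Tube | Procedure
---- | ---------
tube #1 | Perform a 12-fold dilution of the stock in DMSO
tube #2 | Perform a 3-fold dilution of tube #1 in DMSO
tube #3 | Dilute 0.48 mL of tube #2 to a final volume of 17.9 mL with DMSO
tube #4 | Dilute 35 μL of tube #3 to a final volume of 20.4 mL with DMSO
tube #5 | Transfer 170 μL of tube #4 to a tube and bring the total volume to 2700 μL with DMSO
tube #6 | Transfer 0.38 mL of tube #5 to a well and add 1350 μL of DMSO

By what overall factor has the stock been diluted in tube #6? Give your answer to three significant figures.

Step 1: 12-fold → factor 12
Step 2: 3-fold → factor 3
Step 3: 0.48 mL brought to 17.9 mL → factor 17.9/0.48 = 37.292
Step 4: 35 μL brought to 20.4 mL → factor 20400/35 = 582.86
Step 5: 170 μL brought to 2700 μL → factor 2700/170 = 15.882
Step 6: 0.38 mL + 1350 μL = 1.73 mL total → factor 1.73/0.38 = 4.5526
Overall dilution factor = 12 × 3 × 37.292 × 582.86 × 15.882 × 4.5526 = 5.6579 × 10^7

5.66 × 10^7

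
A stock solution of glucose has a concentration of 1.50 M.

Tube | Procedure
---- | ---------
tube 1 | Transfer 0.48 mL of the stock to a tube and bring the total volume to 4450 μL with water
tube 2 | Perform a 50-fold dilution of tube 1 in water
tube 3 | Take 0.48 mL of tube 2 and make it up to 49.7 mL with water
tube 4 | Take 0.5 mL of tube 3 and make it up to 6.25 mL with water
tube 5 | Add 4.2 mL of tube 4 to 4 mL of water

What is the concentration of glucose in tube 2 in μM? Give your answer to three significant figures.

Step 1: 0.48 mL brought to 4450 μL → factor 4.45/0.48 = 9.2708
Step 2: 50-fold → factor 50
Dilution factor through tube 2 = 9.2708 × 50 = 463.54
[tube 2] = 1.50 M / 463.54 = 0.003236 M = 3.24 × 10^3 μM

3.24 × 10^3 μM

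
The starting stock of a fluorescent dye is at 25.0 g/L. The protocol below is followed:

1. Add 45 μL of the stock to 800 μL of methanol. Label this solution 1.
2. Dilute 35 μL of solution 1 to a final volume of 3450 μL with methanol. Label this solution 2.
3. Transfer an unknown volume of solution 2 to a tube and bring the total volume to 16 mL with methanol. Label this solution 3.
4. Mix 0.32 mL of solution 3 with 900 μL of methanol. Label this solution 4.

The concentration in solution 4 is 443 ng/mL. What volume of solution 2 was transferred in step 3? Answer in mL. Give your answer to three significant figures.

Step 1: 45 μL + 800 μL = 845 μL total → factor 845/45 = 18.778
Step 2: 35 μL brought to 3450 μL → factor 3450/35 = 98.571
Step 3: v brought to 16 mL → factor = 16 mL/v
Step 4: 0.32 mL + 900 μL = 1.22 mL total → factor 1.22/0.32 = 3.8125
Product of known-step factors = 7056.8
Overall factor = 25.0 g/L / (443 ng/mL) = 56433
Step-3 factor = 56433 / 7056.8 = 7.9971
v = 16 mL / 7.9971 = 2.00 mL

2.00 mL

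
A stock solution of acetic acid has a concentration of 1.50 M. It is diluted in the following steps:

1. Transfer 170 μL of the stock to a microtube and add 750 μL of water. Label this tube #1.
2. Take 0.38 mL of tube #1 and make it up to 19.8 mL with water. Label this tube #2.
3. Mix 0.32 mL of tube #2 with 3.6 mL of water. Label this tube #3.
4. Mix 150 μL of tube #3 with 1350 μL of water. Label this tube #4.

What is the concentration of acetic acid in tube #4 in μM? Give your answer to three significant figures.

Step 1: 170 μL + 750 μL = 920 μL total → factor 920/170 = 5.4118
Step 2: 0.38 mL brought to 19.8 mL → factor 19.8/0.38 = 52.105
Step 3: 0.32 mL + 3.6 mL = 3.92 mL total → factor 3.92/0.32 = 12.25
Step 4: 150 μL + 1350 μL = 1500 μL total → factor 1500/150 = 10
Overall dilution factor = 5.4118 × 52.105 × 12.25 × 10 = 34543
Final = 1.50 M / 34543 = 4.342 × 10^-5 M = 43.4 μM

43.4 μM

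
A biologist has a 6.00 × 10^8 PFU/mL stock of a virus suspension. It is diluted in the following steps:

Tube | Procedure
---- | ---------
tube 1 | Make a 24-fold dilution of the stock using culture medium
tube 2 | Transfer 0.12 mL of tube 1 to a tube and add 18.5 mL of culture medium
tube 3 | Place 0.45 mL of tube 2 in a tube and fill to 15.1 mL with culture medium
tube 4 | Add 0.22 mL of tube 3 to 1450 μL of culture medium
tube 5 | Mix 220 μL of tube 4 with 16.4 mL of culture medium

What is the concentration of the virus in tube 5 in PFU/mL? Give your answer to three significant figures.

Step 1: 24-fold → factor 24
Step 2: 0.12 mL + 18.5 mL = 18.62 mL total → factor 18.62/0.12 = 155.17
Step 3: 0.45 mL brought to 15.1 mL → factor 15.1/0.45 = 33.556
Step 4: 0.22 mL + 1450 μL = 1.67 mL total → factor 1.67/0.22 = 7.5909
Step 5: 220 μL + 16.4 mL = 16620 μL total → factor 16620/220 = 75.545
Overall dilution factor = 24 × 155.17 × 33.556 × 7.5909 × 75.545 = 7.166 × 10^7
Final = 6.00 × 10^8 PFU/mL / 7.166 × 10^7 = 8.37 PFU/mL

8.37 PFU/mL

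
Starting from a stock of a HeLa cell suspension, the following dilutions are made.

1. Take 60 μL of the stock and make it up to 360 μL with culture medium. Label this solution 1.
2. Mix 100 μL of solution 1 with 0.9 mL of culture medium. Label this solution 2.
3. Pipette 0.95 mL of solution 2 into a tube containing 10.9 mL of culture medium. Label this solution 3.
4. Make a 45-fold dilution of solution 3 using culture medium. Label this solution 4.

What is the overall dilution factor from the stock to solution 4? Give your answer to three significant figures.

3.37 × 10^4

Step 1: 60 μL brought to 360 μL → factor 360/60 = 6
Step 2: 100 μL + 0.9 mL = 1000 μL total → factor 1000/100 = 10
Step 3: 0.95 mL + 10.9 mL = 11.85 mL total → factor 11.85/0.95 = 12.474
Step 4: 45-fold → factor 45
Overall dilution factor = 6 × 10 × 12.474 × 45 = 33679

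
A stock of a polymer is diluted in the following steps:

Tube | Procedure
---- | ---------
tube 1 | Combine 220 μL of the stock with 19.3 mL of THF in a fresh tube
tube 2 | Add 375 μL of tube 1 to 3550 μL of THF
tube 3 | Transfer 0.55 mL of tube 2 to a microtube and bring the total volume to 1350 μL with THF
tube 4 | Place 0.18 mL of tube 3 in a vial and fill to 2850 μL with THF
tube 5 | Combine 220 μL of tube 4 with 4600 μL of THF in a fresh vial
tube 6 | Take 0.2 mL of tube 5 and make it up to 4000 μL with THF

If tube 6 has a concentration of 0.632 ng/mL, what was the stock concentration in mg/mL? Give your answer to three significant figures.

9.99 mg/mL

Step 1: 220 μL + 19.3 mL = 19520 μL total → factor 19520/220 = 88.727
Step 2: 375 μL + 3550 μL = 3925 μL total → factor 3925/375 = 10.467
Step 3: 0.55 mL brought to 1350 μL → factor 1.35/0.55 = 2.4545
Step 4: 0.18 mL brought to 2850 μL → factor 2.85/0.18 = 15.833
Step 5: 220 μL + 4600 μL = 4820 μL total → factor 4820/220 = 21.909
Step 6: 0.2 mL brought to 4000 μL → factor 4/0.2 = 20
Overall dilution factor = 88.727 × 10.467 × 2.4545 × 15.833 × 21.909 × 20 = 1.5815 × 10^7
Stock = 0.632 ng/mL × 1.5815 × 10^7 = 9.995 × 10^6 ng/mL = 9.99 mg/mL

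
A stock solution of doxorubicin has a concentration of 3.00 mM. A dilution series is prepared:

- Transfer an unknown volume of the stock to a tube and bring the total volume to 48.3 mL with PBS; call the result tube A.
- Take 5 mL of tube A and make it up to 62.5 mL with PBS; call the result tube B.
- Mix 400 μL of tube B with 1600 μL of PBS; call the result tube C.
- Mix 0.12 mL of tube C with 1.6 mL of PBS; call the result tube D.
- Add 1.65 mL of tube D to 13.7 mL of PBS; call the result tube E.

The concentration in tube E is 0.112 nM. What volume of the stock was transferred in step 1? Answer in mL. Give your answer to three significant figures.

Step 1: v brought to 48.3 mL → factor = 48.3 mL/v
Step 2: 5 mL brought to 62.5 mL → factor 62.5/5 = 12.5
Step 3: 400 μL + 1600 μL = 2000 μL total → factor 2000/400 = 5
Step 4: 0.12 mL + 1.6 mL = 1.72 mL total → factor 1.72/0.12 = 14.333
Step 5: 1.65 mL + 13.7 mL = 15.35 mL total → factor 15.35/1.65 = 9.303
Product of known-step factors = 8334
Overall factor = 3.00 mM / (0.112 nM) = 2.6786 × 10^7
Step-1 factor = 2.6786 × 10^7 / 8334 = 3214
v = 48.3 mL / 3214 = 0.0150 mL

0.0150 mL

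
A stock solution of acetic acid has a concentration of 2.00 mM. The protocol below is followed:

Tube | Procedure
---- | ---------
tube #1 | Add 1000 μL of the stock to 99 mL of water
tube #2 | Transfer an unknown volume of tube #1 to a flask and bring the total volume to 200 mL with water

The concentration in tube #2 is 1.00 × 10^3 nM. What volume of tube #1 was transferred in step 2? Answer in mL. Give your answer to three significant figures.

10.0 mL

Step 1: 1000 μL + 99 mL = 1 × 10^5 μL total → factor 1 × 10^5/1000 = 100
Step 2: v brought to 200 mL → factor = 200 mL/v
Product of known-step factors = 100
Overall factor = 2.00 mM / (1.00 × 10^3 nM) = 2000
Step-2 factor = 2000 / 100 = 20
v = 200 mL / 20 = 10.0 mL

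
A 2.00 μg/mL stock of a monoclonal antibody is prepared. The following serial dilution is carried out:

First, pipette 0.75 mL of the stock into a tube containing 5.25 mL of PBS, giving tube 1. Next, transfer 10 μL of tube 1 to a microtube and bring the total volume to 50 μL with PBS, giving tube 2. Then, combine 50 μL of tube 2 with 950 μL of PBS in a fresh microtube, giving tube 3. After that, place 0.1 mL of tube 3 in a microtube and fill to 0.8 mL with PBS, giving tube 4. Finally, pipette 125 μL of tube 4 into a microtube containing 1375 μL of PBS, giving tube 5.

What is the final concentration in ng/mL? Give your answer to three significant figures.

0.0260 ng/mL

Step 1: 0.75 mL + 5.25 mL = 6 mL total → factor 6/0.75 = 8
Step 2: 10 μL brought to 50 μL → factor 50/10 = 5
Step 3: 50 μL + 950 μL = 1000 μL total → factor 1000/50 = 20
Step 4: 0.1 mL brought to 0.8 mL → factor 0.8/0.1 = 8
Step 5: 125 μL + 1375 μL = 1500 μL total → factor 1500/125 = 12
Overall dilution factor = 8 × 5 × 20 × 8 × 12 = 76800
Final = 2.00 μg/mL / 76800 = 2.604 × 10^-5 μg/mL = 0.0260 ng/mL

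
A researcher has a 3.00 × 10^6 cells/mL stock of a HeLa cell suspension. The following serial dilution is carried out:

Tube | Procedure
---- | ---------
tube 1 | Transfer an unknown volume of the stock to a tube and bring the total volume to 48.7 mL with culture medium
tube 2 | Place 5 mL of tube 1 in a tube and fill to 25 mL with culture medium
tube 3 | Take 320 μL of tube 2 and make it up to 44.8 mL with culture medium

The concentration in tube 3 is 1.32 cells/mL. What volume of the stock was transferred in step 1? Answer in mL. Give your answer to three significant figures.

Step 1: v brought to 48.7 mL → factor = 48.7 mL/v
Step 2: 5 mL brought to 25 mL → factor 25/5 = 5
Step 3: 320 μL brought to 44.8 mL → factor 44800/320 = 140
Product of known-step factors = 700
Overall factor = 3.00 × 10^6 cells/mL / (1.32 cells/mL) = 2.2727 × 10^6
Step-1 factor = 2.2727 × 10^6 / 700 = 3246.8
v = 48.7 mL / 3246.8 = 0.0150 mL

0.0150 mL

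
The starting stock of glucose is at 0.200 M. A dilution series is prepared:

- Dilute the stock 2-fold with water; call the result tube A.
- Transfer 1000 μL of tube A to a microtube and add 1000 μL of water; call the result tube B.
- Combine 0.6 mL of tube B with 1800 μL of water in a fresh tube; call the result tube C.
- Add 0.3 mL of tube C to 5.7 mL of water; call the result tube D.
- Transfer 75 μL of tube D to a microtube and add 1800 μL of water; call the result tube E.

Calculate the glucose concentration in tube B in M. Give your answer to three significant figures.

Step 1: 2-fold → factor 2
Step 2: 1000 μL + 1000 μL = 2000 μL total → factor 2000/1000 = 2
Dilution factor through tube B = 2 × 2 = 4
[tube B] = 0.200 M / 4 = 0.0500 M

0.0500 M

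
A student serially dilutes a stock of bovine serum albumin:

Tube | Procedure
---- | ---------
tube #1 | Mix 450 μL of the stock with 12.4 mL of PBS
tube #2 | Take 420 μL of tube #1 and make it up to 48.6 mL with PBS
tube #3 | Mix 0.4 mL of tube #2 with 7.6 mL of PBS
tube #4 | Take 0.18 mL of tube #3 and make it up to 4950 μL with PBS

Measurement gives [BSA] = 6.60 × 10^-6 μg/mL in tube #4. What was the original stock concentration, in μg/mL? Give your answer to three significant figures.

Step 1: 450 μL + 12.4 mL = 12850 μL total → factor 12850/450 = 28.556
Step 2: 420 μL brought to 48.6 mL → factor 48600/420 = 115.71
Step 3: 0.4 mL + 7.6 mL = 8 mL total → factor 8/0.4 = 20
Step 4: 0.18 mL brought to 4950 μL → factor 4.95/0.18 = 27.5
Overall dilution factor = 28.556 × 115.71 × 20 × 27.5 = 1.8174 × 10^6
Stock = 6.60 × 10^-6 μg/mL × 1.8174 × 10^6 = 12.0 μg/mL

12.0 μg/mL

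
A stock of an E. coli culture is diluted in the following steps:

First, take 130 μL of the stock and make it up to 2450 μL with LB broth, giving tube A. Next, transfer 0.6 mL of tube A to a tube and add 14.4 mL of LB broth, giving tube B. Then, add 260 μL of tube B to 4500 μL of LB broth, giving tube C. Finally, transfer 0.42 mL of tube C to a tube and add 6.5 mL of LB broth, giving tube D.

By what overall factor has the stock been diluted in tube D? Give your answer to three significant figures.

1.42 × 10^5

Step 1: 130 μL brought to 2450 μL → factor 2450/130 = 18.846
Step 2: 0.6 mL + 14.4 mL = 15 mL total → factor 15/0.6 = 25
Step 3: 260 μL + 4500 μL = 4760 μL total → factor 4760/260 = 18.308
Step 4: 0.42 mL + 6.5 mL = 6.92 mL total → factor 6.92/0.42 = 16.476
Overall dilution factor = 18.846 × 25 × 18.308 × 16.476 = 1.4212 × 10^5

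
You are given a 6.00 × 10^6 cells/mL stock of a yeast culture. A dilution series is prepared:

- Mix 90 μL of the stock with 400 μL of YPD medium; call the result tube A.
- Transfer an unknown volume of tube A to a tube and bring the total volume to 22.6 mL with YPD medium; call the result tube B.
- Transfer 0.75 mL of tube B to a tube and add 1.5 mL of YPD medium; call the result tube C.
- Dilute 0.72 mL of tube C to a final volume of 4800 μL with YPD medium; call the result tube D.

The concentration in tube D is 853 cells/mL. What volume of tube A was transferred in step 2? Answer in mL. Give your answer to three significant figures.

Step 1: 90 μL + 400 μL = 490 μL total → factor 490/90 = 5.4444
Step 2: v brought to 22.6 mL → factor = 22.6 mL/v
Step 3: 0.75 mL + 1.5 mL = 2.25 mL total → factor 2.25/0.75 = 3
Step 4: 0.72 mL brought to 4800 μL → factor 4.8/0.72 = 6.6667
Product of known-step factors = 108.89
Overall factor = 6.00 × 10^6 cells/mL / (853 cells/mL) = 7034
Step-2 factor = 7034 / 108.89 = 64.598
v = 22.6 mL / 64.598 = 0.350 mL

0.350 mL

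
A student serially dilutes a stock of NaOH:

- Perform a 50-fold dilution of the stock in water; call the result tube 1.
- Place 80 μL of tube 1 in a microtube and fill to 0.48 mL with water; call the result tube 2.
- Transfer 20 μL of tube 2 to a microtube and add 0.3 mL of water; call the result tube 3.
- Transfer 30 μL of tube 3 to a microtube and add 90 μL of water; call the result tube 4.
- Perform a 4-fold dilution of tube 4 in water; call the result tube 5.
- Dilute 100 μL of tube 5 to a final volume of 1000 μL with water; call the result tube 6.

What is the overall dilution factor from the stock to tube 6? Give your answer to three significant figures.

Step 1: 50-fold → factor 50
Step 2: 80 μL brought to 0.48 mL → factor 480/80 = 6
Step 3: 20 μL + 0.3 mL = 320 μL total → factor 320/20 = 16
Step 4: 30 μL + 90 μL = 120 μL total → factor 120/30 = 4
Step 5: 4-fold → factor 4
Step 6: 100 μL brought to 1000 μL → factor 1000/100 = 10
Overall dilution factor = 50 × 6 × 16 × 4 × 4 × 10 = 7.68 × 10^5

7.68 × 10^5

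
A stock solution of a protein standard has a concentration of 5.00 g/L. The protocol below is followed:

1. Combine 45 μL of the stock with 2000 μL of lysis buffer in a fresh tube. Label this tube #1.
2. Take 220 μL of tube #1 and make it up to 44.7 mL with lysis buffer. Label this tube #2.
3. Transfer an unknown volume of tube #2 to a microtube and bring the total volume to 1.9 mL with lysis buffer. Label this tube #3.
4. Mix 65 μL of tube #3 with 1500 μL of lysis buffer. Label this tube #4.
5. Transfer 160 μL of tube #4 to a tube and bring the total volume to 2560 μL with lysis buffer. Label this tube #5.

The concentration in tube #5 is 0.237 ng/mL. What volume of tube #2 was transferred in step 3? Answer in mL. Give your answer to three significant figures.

0.320 mL

Step 1: 45 μL + 2000 μL = 2045 μL total → factor 2045/45 = 45.444
Step 2: 220 μL brought to 44.7 mL → factor 44700/220 = 203.18
Step 3: v brought to 1.9 mL → factor = 1.9 mL/v
Step 4: 65 μL + 1500 μL = 1565 μL total → factor 1565/65 = 24.077
Step 5: 160 μL brought to 2560 μL → factor 2560/160 = 16
Product of known-step factors = 3.557 × 10^6
Overall factor = 5.00 g/L / (0.237 ng/mL) = 2.1097 × 10^7
Step-3 factor = 2.1097 × 10^7 / 3.557 × 10^6 = 5.9311
v = 1.9 mL / 5.9311 = 0.320 mL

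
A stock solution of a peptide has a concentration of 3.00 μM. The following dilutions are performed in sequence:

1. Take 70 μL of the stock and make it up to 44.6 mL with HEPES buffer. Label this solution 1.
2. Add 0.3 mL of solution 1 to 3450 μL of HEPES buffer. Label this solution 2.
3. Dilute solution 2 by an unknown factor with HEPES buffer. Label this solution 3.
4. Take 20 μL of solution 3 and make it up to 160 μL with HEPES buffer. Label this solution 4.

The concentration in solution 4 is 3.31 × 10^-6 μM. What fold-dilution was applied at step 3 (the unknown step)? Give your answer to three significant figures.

Step 1: 70 μL brought to 44.6 mL → factor 44600/70 = 637.14
Step 2: 0.3 mL + 3450 μL = 3.75 mL total → factor 3.75/0.3 = 12.5
Step 3: unknown factor x
Step 4: 20 μL brought to 160 μL → factor 160/20 = 8
Product of known-step factors = 63714
Overall factor = 3.00 μM / (3.31 × 10^-6 μM) = 9.0634 × 10^5
x = 9.0634 × 10^5 / 63714 = 14.2

14.2-fold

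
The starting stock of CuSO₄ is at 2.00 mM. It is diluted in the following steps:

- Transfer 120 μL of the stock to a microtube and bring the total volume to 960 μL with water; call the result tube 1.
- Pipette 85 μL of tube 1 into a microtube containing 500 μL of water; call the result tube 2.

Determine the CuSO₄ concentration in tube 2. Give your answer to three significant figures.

0.0363 mM

Step 1: 120 μL brought to 960 μL → factor 960/120 = 8
Step 2: 85 μL + 500 μL = 585 μL total → factor 585/85 = 6.8824
Overall dilution factor = 8 × 6.8824 = 55.059
Final = 2.00 mM / 55.059 = 0.0363 mM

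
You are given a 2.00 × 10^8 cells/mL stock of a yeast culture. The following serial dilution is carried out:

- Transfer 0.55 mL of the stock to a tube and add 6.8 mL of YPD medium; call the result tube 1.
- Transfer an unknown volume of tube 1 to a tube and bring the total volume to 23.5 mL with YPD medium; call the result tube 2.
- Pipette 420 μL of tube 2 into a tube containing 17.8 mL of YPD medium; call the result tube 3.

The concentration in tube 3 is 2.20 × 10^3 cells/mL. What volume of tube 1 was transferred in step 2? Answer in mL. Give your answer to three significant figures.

Step 1: 0.55 mL + 6.8 mL = 7.35 mL total → factor 7.35/0.55 = 13.364
Step 2: v brought to 23.5 mL → factor = 23.5 mL/v
Step 3: 420 μL + 17.8 mL = 18220 μL total → factor 18220/420 = 43.381
Product of known-step factors = 579.73
Overall factor = 2.00 × 10^8 cells/mL / (2.20 × 10^3 cells/mL) = 90909
Step-2 factor = 90909 / 579.73 = 156.81
v = 23.5 mL / 156.81 = 0.150 mL

0.150 mL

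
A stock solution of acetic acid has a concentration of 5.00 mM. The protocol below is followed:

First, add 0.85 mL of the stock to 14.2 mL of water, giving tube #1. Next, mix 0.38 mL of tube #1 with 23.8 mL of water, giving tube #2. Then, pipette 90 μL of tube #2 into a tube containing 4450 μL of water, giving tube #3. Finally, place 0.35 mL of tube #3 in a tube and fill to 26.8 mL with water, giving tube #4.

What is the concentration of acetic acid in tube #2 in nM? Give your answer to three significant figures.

4.44 × 10^3 nM

Step 1: 0.85 mL + 14.2 mL = 15.05 mL total → factor 15.05/0.85 = 17.706
Step 2: 0.38 mL + 23.8 mL = 24.18 mL total → factor 24.18/0.38 = 63.632
Dilution factor through tube #2 = 17.706 × 63.632 = 1126.7
[tube #2] = 5.00 mM / 1126.7 = 0.004438 mM = 4.44 × 10^3 nM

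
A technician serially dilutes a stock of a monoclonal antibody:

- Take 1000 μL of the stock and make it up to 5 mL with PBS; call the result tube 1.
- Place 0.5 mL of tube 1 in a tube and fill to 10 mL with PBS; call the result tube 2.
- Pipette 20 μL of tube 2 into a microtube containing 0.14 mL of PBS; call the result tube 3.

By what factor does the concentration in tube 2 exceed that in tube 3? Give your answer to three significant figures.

Step 1: 1000 μL brought to 5 mL → factor 5000/1000 = 5
Step 2: 0.5 mL brought to 10 mL → factor 10/0.5 = 20
Step 3: 20 μL + 0.14 mL = 160 μL total → factor 160/20 = 8
Dilution factor to tube 2 = 100; to tube 3 = 800
[tube 2]/[tube 3] = (factor to tube 3)/(factor to tube 2) = 800/100 = 8.00

8.00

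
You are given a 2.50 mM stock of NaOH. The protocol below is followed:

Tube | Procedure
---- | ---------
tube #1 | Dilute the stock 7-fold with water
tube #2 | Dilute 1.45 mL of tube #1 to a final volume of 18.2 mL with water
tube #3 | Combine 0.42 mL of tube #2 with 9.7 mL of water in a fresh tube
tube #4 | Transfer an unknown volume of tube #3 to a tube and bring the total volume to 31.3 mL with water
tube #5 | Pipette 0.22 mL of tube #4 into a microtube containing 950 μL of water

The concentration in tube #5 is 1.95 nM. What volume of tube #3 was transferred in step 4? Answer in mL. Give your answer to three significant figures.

Step 1: 7-fold → factor 7
Step 2: 1.45 mL brought to 18.2 mL → factor 18.2/1.45 = 12.552
Step 3: 0.42 mL + 9.7 mL = 10.12 mL total → factor 10.12/0.42 = 24.095
Step 4: v brought to 31.3 mL → factor = 31.3 mL/v
Step 5: 0.22 mL + 950 μL = 1.17 mL total → factor 1.17/0.22 = 5.3182
Product of known-step factors = 11259
Overall factor = 2.50 mM / (1.95 nM) = 1.2821 × 10^6
Step-4 factor = 1.2821 × 10^6 / 11259 = 113.87
v = 31.3 mL / 113.87 = 0.275 mL

0.275 mL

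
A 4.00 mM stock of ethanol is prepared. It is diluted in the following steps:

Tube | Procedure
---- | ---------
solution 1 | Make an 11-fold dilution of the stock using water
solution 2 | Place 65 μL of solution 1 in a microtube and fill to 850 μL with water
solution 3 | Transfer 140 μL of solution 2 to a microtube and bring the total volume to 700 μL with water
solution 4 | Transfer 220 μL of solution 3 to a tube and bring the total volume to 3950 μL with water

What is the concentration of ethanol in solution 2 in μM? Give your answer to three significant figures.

27.8 μM

Step 1: 11-fold → factor 11
Step 2: 65 μL brought to 850 μL → factor 850/65 = 13.077
Dilution factor through solution 2 = 11 × 13.077 = 143.85
[solution 2] = 4.00 mM / 143.85 = 0.02781 mM = 27.8 μM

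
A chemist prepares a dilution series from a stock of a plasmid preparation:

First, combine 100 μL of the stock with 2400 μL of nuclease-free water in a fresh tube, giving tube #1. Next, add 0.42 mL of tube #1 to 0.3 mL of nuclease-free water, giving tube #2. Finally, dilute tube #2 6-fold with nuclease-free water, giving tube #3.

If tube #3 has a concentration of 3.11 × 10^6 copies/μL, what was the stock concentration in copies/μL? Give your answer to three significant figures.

Step 1: 100 μL + 2400 μL = 2500 μL total → factor 2500/100 = 25
Step 2: 0.42 mL + 0.3 mL = 0.72 mL total → factor 0.72/0.42 = 1.7143
Step 3: 6-fold → factor 6
Overall dilution factor = 25 × 1.7143 × 6 = 257.14
Stock = 3.11 × 10^6 copies/μL × 257.14 = 8.00 × 10^8 copies/μL

8.00 × 10^8 copies/μL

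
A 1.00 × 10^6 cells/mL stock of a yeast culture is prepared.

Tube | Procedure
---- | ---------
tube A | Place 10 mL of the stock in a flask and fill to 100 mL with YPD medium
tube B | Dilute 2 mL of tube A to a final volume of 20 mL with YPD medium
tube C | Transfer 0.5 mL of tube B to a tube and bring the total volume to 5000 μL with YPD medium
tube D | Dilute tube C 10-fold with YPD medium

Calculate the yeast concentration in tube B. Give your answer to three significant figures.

Step 1: 10 mL brought to 100 mL → factor 100/10 = 10
Step 2: 2 mL brought to 20 mL → factor 20/2 = 10
Dilution factor through tube B = 10 × 10 = 100
[tube B] = 1.00 × 10^6 cells/mL / 100 = 1.00 × 10^4 cells/mL

1.00 × 10^4 cells/mL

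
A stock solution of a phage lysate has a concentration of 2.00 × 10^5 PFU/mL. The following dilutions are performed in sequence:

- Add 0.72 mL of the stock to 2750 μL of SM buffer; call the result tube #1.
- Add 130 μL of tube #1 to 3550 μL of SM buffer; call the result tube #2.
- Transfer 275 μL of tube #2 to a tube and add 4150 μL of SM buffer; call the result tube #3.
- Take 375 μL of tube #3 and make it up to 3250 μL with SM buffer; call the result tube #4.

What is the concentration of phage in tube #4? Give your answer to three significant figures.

Step 1: 0.72 mL + 2750 μL = 3.47 mL total → factor 3.47/0.72 = 4.8194
Step 2: 130 μL + 3550 μL = 3680 μL total → factor 3680/130 = 28.308
Step 3: 275 μL + 4150 μL = 4425 μL total → factor 4425/275 = 16.091
Step 4: 375 μL brought to 3250 μL → factor 3250/375 = 8.6667
Overall dilution factor = 4.8194 × 28.308 × 16.091 × 8.6667 = 19025
Final = 2.00 × 10^5 PFU/mL / 19025 = 10.5 PFU/mL

10.5 PFU/mL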